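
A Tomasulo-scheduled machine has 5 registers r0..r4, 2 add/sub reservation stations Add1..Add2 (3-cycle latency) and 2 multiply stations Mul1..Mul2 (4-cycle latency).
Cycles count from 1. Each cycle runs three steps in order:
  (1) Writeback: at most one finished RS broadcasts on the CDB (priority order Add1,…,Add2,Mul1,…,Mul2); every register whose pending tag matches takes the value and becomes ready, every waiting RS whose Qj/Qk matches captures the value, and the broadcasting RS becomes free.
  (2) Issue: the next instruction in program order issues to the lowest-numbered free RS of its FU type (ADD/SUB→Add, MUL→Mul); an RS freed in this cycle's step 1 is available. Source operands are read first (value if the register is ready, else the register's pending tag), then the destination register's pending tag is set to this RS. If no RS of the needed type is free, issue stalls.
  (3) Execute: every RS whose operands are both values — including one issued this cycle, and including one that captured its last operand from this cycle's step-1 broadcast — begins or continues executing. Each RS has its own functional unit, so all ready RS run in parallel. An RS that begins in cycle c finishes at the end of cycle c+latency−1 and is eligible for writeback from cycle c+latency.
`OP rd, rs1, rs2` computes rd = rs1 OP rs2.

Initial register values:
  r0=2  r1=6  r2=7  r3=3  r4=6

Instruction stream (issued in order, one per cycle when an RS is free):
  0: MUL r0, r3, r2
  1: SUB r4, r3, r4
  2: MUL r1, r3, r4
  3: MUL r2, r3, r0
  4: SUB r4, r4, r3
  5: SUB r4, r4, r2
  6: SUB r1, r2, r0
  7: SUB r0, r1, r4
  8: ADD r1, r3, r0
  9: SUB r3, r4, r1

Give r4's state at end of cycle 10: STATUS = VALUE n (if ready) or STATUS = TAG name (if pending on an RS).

STATUS = TAG Add2

cycle 1: issue MUL r0<-Mul1 // r0:Mul1,r1:6,r2:7,r3:3,r4:6
cycle 2: issue SUB r4<-Add1 // r0:Mul1,r1:6,r2:7,r3:3,r4:Add1
cycle 3: issue MUL r1<-Mul2 // r0:Mul1,r1:Mul2,r2:7,r3:3,r4:Add1
cycle 4: stall // r0:Mul1,r1:Mul2,r2:7,r3:3,r4:Add1
cycle 5: CDB Add1=-3; stall // r0:Mul1,r1:Mul2,r2:7,r3:3,r4:-3
cycle 6: CDB Mul1=21; issue MUL r2<-Mul1 // r0:21,r1:Mul2,r2:Mul1,r3:3,r4:-3
cycle 7: issue SUB r4<-Add1 // r0:21,r1:Mul2,r2:Mul1,r3:3,r4:Add1
cycle 8: issue SUB r4<-Add2 // r0:21,r1:Mul2,r2:Mul1,r3:3,r4:Add2
cycle 9: CDB Mul2=-9; stall // r0:21,r1:-9,r2:Mul1,r3:3,r4:Add2
cycle 10: CDB Add1=-6; issue SUB r1<-Add1 // r0:21,r1:Add1,r2:Mul1,r3:3,r4:Add2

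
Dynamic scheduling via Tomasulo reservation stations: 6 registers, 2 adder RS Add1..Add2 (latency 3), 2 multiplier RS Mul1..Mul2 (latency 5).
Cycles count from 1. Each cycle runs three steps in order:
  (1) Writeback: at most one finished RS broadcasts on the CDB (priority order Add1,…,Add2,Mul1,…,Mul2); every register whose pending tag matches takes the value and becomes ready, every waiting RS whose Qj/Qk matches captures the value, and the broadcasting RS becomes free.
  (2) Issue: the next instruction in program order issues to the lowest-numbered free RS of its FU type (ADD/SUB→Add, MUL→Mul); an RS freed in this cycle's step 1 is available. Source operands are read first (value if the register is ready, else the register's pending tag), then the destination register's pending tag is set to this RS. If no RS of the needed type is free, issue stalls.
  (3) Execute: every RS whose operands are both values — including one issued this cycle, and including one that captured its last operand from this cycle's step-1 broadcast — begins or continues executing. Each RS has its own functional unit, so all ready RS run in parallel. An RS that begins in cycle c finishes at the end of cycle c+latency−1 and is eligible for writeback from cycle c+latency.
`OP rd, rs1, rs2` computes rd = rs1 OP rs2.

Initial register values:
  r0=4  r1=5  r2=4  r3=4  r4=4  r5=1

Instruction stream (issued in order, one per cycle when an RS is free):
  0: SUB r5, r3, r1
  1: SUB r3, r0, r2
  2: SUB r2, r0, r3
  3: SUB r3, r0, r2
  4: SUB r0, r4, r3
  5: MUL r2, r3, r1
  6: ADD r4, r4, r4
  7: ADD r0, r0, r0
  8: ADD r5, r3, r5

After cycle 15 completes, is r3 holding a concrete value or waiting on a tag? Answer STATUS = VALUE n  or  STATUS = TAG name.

STATUS = VALUE 0

c1: issue SUB r5<-Add1 | r0:4,r1:5,r2:4,r3:4,r4:4,r5:Add1
c2: issue SUB r3<-Add2 | r0:4,r1:5,r2:4,r3:Add2,r4:4,r5:Add1
c3: stall | r0:4,r1:5,r2:4,r3:Add2,r4:4,r5:Add1
c4: CDB Add1=-1; issue SUB r2<-Add1 | r0:4,r1:5,r2:Add1,r3:Add2,r4:4,r5:-1
c5: CDB Add2=0; issue SUB r3<-Add2 | r0:4,r1:5,r2:Add1,r3:Add2,r4:4,r5:-1
c6: stall | r0:4,r1:5,r2:Add1,r3:Add2,r4:4,r5:-1
c7: stall | r0:4,r1:5,r2:Add1,r3:Add2,r4:4,r5:-1
c8: CDB Add1=4; issue SUB r0<-Add1 | r0:Add1,r1:5,r2:4,r3:Add2,r4:4,r5:-1
c9: issue MUL r2<-Mul1 | r0:Add1,r1:5,r2:Mul1,r3:Add2,r4:4,r5:-1
c10: stall | r0:Add1,r1:5,r2:Mul1,r3:Add2,r4:4,r5:-1
c11: CDB Add2=0; issue ADD r4<-Add2 | r0:Add1,r1:5,r2:Mul1,r3:0,r4:Add2,r5:-1
c12: stall | r0:Add1,r1:5,r2:Mul1,r3:0,r4:Add2,r5:-1
c13: stall | r0:Add1,r1:5,r2:Mul1,r3:0,r4:Add2,r5:-1
c14: CDB Add1=4; issue ADD r0<-Add1 | r0:Add1,r1:5,r2:Mul1,r3:0,r4:Add2,r5:-1
c15: CDB Add2=8; issue ADD r5<-Add2 | r0:Add1,r1:5,r2:Mul1,r3:0,r4:8,r5:Add2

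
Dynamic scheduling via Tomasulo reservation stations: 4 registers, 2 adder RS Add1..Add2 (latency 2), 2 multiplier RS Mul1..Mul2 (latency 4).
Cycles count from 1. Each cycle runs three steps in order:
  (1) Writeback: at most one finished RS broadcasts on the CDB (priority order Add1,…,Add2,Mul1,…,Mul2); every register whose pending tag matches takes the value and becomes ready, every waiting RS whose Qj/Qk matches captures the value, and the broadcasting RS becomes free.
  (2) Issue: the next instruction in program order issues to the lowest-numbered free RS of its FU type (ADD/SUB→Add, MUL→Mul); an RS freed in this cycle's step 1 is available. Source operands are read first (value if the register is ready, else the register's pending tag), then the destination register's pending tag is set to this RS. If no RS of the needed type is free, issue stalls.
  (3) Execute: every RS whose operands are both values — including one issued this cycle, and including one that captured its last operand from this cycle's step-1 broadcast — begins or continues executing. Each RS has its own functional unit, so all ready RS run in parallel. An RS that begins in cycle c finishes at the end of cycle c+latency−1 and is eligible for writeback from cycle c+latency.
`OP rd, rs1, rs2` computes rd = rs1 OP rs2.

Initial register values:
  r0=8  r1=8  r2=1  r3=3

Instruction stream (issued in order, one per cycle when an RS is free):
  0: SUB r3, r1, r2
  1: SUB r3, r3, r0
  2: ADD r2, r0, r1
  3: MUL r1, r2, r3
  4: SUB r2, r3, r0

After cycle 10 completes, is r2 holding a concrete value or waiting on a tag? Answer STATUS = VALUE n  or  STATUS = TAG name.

  c1: issue SUB r3<-Add1  regs: r0:8,r1:8,r2:1,r3:Add1
  c2: issue SUB r3<-Add2  regs: r0:8,r1:8,r2:1,r3:Add2
  c3: CDB Add1=7; issue ADD r2<-Add1  regs: r0:8,r1:8,r2:Add1,r3:Add2
  c4: issue MUL r1<-Mul1  regs: r0:8,r1:Mul1,r2:Add1,r3:Add2
  c5: CDB Add1=16; issue SUB r2<-Add1  regs: r0:8,r1:Mul1,r2:Add1,r3:Add2
  c6: CDB Add2=-1  regs: r0:8,r1:Mul1,r2:Add1,r3:-1
  c7: -  regs: r0:8,r1:Mul1,r2:Add1,r3:-1
  c8: CDB Add1=-9  regs: r0:8,r1:Mul1,r2:-9,r3:-1
  c9: -  regs: r0:8,r1:Mul1,r2:-9,r3:-1
  c10: CDB Mul1=-16  regs: r0:8,r1:-16,r2:-9,r3:-1

STATUS = VALUE -9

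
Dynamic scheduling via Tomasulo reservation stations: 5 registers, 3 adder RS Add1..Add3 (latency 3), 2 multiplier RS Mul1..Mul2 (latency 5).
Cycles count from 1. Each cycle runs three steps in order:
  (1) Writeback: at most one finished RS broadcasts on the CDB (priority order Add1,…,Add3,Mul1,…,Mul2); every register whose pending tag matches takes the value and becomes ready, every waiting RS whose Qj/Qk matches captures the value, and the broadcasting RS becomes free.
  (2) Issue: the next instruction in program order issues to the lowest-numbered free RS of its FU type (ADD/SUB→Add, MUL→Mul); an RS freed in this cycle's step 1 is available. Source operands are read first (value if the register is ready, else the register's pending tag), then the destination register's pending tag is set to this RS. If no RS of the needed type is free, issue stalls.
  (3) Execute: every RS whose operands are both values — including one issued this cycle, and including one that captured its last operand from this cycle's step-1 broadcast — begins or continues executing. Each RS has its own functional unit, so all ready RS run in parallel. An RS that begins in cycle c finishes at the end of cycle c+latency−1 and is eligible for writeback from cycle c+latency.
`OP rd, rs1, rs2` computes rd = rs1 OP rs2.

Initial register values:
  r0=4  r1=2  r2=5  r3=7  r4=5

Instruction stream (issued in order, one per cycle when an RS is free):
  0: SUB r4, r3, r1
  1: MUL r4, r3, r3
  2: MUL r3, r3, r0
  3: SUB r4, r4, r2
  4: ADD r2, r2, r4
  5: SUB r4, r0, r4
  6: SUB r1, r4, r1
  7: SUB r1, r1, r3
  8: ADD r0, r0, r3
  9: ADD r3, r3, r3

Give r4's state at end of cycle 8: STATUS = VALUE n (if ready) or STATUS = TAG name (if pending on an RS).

STATUS = TAG Add3

cycle 1: issue SUB r4<-Add1 // r0:4,r1:2,r2:5,r3:7,r4:Add1
cycle 2: issue MUL r4<-Mul1 // r0:4,r1:2,r2:5,r3:7,r4:Mul1
cycle 3: issue MUL r3<-Mul2 // r0:4,r1:2,r2:5,r3:Mul2,r4:Mul1
cycle 4: CDB Add1=5; issue SUB r4<-Add1 // r0:4,r1:2,r2:5,r3:Mul2,r4:Add1
cycle 5: issue ADD r2<-Add2 // r0:4,r1:2,r2:Add2,r3:Mul2,r4:Add1
cycle 6: issue SUB r4<-Add3 // r0:4,r1:2,r2:Add2,r3:Mul2,r4:Add3
cycle 7: CDB Mul1=49; stall // r0:4,r1:2,r2:Add2,r3:Mul2,r4:Add3
cycle 8: CDB Mul2=28; stall // r0:4,r1:2,r2:Add2,r3:28,r4:Add3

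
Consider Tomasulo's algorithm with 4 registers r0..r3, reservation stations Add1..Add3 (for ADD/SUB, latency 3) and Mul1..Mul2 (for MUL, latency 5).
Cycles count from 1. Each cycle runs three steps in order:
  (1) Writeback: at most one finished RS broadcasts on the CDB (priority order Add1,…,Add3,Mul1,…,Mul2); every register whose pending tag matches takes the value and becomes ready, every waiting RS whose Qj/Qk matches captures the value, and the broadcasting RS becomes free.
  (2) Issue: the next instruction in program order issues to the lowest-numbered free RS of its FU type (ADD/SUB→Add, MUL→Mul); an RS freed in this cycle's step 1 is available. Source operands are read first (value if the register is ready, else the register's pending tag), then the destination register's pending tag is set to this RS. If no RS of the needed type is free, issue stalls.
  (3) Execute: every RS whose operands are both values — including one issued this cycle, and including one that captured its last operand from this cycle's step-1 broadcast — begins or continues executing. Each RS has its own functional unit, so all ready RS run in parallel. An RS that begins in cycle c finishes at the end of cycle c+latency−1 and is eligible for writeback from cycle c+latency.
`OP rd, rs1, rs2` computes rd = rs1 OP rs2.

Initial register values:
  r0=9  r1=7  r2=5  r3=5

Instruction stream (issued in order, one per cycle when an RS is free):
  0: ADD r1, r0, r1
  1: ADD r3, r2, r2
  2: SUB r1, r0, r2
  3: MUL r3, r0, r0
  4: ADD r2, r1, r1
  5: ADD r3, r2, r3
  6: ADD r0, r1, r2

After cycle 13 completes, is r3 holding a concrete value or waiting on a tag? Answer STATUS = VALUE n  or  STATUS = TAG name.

STATUS = VALUE 89

c1: issue ADD r1<-Add1 | r0:9,r1:Add1,r2:5,r3:5
c2: issue ADD r3<-Add2 | r0:9,r1:Add1,r2:5,r3:Add2
c3: issue SUB r1<-Add3 | r0:9,r1:Add3,r2:5,r3:Add2
c4: CDB Add1=16; issue MUL r3<-Mul1 | r0:9,r1:Add3,r2:5,r3:Mul1
c5: CDB Add2=10; issue ADD r2<-Add1 | r0:9,r1:Add3,r2:Add1,r3:Mul1
c6: CDB Add3=4; issue ADD r3<-Add2 | r0:9,r1:4,r2:Add1,r3:Add2
c7: issue ADD r0<-Add3 | r0:Add3,r1:4,r2:Add1,r3:Add2
c8: - | r0:Add3,r1:4,r2:Add1,r3:Add2
c9: CDB Add1=8 | r0:Add3,r1:4,r2:8,r3:Add2
c10: CDB Mul1=81 | r0:Add3,r1:4,r2:8,r3:Add2
c11: - | r0:Add3,r1:4,r2:8,r3:Add2
c12: CDB Add3=12 | r0:12,r1:4,r2:8,r3:Add2
c13: CDB Add2=89 | r0:12,r1:4,r2:8,r3:89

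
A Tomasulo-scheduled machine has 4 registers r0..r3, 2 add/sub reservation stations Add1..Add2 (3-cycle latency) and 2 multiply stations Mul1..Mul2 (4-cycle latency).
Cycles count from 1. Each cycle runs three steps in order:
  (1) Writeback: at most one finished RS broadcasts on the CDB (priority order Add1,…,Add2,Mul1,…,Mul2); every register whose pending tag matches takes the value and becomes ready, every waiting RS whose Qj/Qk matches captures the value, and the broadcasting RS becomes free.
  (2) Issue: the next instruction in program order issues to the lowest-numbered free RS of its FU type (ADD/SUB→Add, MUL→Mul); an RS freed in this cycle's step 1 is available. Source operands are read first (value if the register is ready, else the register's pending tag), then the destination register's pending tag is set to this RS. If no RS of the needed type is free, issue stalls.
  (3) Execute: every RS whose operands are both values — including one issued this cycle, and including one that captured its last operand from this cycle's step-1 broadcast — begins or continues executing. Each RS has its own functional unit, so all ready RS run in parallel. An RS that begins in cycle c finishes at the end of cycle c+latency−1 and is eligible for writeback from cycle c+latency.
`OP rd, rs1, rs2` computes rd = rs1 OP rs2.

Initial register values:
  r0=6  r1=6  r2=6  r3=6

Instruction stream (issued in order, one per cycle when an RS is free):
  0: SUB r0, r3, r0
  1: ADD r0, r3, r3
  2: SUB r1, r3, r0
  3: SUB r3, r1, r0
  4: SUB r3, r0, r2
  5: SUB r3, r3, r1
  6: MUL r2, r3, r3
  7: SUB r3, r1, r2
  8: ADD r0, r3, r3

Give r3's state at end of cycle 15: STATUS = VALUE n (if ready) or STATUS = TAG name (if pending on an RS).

STATUS = TAG Add2

cycle 1: issue SUB r0<-Add1 // r0:Add1,r1:6,r2:6,r3:6
cycle 2: issue ADD r0<-Add2 // r0:Add2,r1:6,r2:6,r3:6
cycle 3: stall // r0:Add2,r1:6,r2:6,r3:6
cycle 4: CDB Add1=0; issue SUB r1<-Add1 // r0:Add2,r1:Add1,r2:6,r3:6
cycle 5: CDB Add2=12; issue SUB r3<-Add2 // r0:12,r1:Add1,r2:6,r3:Add2
cycle 6: stall // r0:12,r1:Add1,r2:6,r3:Add2
cycle 7: stall // r0:12,r1:Add1,r2:6,r3:Add2
cycle 8: CDB Add1=-6; issue SUB r3<-Add1 // r0:12,r1:-6,r2:6,r3:Add1
cycle 9: stall // r0:12,r1:-6,r2:6,r3:Add1
cycle 10: stall // r0:12,r1:-6,r2:6,r3:Add1
cycle 11: CDB Add1=6; issue SUB r3<-Add1 // r0:12,r1:-6,r2:6,r3:Add1
cycle 12: CDB Add2=-18; issue MUL r2<-Mul1 // r0:12,r1:-6,r2:Mul1,r3:Add1
cycle 13: issue SUB r3<-Add2 // r0:12,r1:-6,r2:Mul1,r3:Add2
cycle 14: CDB Add1=12; issue ADD r0<-Add1 // r0:Add1,r1:-6,r2:Mul1,r3:Add2
cycle 15: - // r0:Add1,r1:-6,r2:Mul1,r3:Add2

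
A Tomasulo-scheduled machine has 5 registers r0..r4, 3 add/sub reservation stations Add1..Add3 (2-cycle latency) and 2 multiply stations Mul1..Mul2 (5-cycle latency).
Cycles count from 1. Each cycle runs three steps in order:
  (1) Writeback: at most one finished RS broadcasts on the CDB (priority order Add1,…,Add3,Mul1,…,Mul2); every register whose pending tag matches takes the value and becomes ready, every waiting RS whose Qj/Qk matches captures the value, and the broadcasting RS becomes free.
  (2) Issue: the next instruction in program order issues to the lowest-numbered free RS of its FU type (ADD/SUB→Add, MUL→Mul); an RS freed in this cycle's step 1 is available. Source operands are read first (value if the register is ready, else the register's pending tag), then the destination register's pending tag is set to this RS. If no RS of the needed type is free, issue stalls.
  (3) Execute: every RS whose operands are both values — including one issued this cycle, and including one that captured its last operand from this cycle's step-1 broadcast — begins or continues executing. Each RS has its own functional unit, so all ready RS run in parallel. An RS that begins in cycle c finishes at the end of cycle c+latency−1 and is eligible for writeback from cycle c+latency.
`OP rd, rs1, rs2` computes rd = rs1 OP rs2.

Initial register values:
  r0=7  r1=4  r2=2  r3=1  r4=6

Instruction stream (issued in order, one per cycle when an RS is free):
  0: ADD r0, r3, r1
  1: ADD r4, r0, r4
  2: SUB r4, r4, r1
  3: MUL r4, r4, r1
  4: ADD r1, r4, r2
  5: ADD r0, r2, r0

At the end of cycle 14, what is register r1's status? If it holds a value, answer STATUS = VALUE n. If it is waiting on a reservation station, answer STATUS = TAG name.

c1: issue ADD r0<-Add1 | r0:Add1,r1:4,r2:2,r3:1,r4:6
c2: issue ADD r4<-Add2 | r0:Add1,r1:4,r2:2,r3:1,r4:Add2
c3: CDB Add1=5; issue SUB r4<-Add1 | r0:5,r1:4,r2:2,r3:1,r4:Add1
c4: issue MUL r4<-Mul1 | r0:5,r1:4,r2:2,r3:1,r4:Mul1
c5: CDB Add2=11; issue ADD r1<-Add2 | r0:5,r1:Add2,r2:2,r3:1,r4:Mul1
c6: issue ADD r0<-Add3 | r0:Add3,r1:Add2,r2:2,r3:1,r4:Mul1
c7: CDB Add1=7 | r0:Add3,r1:Add2,r2:2,r3:1,r4:Mul1
c8: CDB Add3=7 | r0:7,r1:Add2,r2:2,r3:1,r4:Mul1
c9: - | r0:7,r1:Add2,r2:2,r3:1,r4:Mul1
c10: - | r0:7,r1:Add2,r2:2,r3:1,r4:Mul1
c11: - | r0:7,r1:Add2,r2:2,r3:1,r4:Mul1
c12: CDB Mul1=28 | r0:7,r1:Add2,r2:2,r3:1,r4:28
c13: - | r0:7,r1:Add2,r2:2,r3:1,r4:28
c14: CDB Add2=30 | r0:7,r1:30,r2:2,r3:1,r4:28

STATUS = VALUE 30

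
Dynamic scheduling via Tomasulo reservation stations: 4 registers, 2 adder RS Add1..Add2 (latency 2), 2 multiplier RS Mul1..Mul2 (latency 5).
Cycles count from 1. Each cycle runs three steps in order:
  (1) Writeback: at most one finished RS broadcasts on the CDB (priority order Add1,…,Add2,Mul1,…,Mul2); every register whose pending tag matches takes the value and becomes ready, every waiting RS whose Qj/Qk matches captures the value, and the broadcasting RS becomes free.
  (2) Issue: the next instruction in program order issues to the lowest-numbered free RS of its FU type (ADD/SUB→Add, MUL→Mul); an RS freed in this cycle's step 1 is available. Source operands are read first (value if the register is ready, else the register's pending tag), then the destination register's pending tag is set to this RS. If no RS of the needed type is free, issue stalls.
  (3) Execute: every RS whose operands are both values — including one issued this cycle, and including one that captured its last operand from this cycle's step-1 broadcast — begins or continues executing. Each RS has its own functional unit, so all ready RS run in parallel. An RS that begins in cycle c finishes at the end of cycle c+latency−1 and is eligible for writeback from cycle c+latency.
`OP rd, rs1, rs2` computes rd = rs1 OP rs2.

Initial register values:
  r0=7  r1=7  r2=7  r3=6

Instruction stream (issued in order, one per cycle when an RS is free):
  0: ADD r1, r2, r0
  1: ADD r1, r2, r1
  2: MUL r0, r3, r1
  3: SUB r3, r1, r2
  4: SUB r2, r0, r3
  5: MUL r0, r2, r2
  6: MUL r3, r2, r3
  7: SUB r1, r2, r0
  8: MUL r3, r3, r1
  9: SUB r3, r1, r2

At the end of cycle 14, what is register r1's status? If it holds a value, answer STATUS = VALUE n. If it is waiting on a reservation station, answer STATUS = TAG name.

STATUS = TAG Add1

c1: issue ADD r1<-Add1 | r0:7,r1:Add1,r2:7,r3:6
c2: issue ADD r1<-Add2 | r0:7,r1:Add2,r2:7,r3:6
c3: CDB Add1=14; issue MUL r0<-Mul1 | r0:Mul1,r1:Add2,r2:7,r3:6
c4: issue SUB r3<-Add1 | r0:Mul1,r1:Add2,r2:7,r3:Add1
c5: CDB Add2=21; issue SUB r2<-Add2 | r0:Mul1,r1:21,r2:Add2,r3:Add1
c6: issue MUL r0<-Mul2 | r0:Mul2,r1:21,r2:Add2,r3:Add1
c7: CDB Add1=14; stall | r0:Mul2,r1:21,r2:Add2,r3:14
c8: stall | r0:Mul2,r1:21,r2:Add2,r3:14
c9: stall | r0:Mul2,r1:21,r2:Add2,r3:14
c10: CDB Mul1=126; issue MUL r3<-Mul1 | r0:Mul2,r1:21,r2:Add2,r3:Mul1
c11: issue SUB r1<-Add1 | r0:Mul2,r1:Add1,r2:Add2,r3:Mul1
c12: CDB Add2=112; stall | r0:Mul2,r1:Add1,r2:112,r3:Mul1
c13: stall | r0:Mul2,r1:Add1,r2:112,r3:Mul1
c14: stall | r0:Mul2,r1:Add1,r2:112,r3:Mul1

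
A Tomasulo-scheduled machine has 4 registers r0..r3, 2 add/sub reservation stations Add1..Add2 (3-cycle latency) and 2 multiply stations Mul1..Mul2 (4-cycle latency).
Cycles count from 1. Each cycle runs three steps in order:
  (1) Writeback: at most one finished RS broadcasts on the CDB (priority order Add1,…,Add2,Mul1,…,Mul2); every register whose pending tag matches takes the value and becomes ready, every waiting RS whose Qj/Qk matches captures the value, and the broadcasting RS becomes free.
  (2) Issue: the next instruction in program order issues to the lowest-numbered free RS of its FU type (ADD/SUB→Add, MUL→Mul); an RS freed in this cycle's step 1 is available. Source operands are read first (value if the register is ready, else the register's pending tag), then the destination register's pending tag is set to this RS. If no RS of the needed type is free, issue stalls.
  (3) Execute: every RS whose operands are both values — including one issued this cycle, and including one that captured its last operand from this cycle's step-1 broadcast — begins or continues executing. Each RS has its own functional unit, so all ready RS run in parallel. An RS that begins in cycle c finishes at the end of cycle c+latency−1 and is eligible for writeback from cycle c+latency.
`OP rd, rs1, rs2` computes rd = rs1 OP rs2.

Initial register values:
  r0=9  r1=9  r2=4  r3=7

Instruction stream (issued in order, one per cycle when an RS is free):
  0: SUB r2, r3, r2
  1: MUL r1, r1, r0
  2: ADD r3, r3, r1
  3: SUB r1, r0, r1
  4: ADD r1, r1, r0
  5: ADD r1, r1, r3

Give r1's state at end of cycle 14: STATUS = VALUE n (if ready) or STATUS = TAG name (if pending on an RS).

cycle 1: issue SUB r2<-Add1 // r0:9,r1:9,r2:Add1,r3:7
cycle 2: issue MUL r1<-Mul1 // r0:9,r1:Mul1,r2:Add1,r3:7
cycle 3: issue ADD r3<-Add2 // r0:9,r1:Mul1,r2:Add1,r3:Add2
cycle 4: CDB Add1=3; issue SUB r1<-Add1 // r0:9,r1:Add1,r2:3,r3:Add2
cycle 5: stall // r0:9,r1:Add1,r2:3,r3:Add2
cycle 6: CDB Mul1=81; stall // r0:9,r1:Add1,r2:3,r3:Add2
cycle 7: stall // r0:9,r1:Add1,r2:3,r3:Add2
cycle 8: stall // r0:9,r1:Add1,r2:3,r3:Add2
cycle 9: CDB Add1=-72; issue ADD r1<-Add1 // r0:9,r1:Add1,r2:3,r3:Add2
cycle 10: CDB Add2=88; issue ADD r1<-Add2 // r0:9,r1:Add2,r2:3,r3:88
cycle 11: - // r0:9,r1:Add2,r2:3,r3:88
cycle 12: CDB Add1=-63 // r0:9,r1:Add2,r2:3,r3:88
cycle 13: - // r0:9,r1:Add2,r2:3,r3:88
cycle 14: - // r0:9,r1:Add2,r2:3,r3:88

STATUS = TAG Add2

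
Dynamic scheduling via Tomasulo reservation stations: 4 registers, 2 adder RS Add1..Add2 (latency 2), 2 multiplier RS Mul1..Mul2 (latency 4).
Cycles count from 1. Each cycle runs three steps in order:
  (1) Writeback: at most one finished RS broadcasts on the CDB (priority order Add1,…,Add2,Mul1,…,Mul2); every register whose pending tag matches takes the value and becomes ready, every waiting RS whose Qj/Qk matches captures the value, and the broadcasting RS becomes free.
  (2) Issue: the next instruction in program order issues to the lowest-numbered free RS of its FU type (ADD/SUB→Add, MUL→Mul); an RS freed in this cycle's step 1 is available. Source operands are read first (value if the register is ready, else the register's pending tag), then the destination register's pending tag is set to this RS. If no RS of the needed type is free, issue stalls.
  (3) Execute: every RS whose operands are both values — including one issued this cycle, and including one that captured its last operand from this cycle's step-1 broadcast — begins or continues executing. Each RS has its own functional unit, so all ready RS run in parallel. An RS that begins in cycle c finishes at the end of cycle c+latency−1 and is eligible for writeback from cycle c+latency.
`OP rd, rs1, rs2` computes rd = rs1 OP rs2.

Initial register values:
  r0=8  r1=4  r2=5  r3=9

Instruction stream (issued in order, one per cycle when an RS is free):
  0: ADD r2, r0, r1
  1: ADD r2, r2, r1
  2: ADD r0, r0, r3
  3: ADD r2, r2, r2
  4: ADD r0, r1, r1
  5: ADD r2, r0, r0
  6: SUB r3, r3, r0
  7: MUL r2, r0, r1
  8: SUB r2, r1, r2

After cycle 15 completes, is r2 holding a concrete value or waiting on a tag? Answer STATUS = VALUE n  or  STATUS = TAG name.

STATUS = TAG Add1

c1: issue ADD r2<-Add1 | r0:8,r1:4,r2:Add1,r3:9
c2: issue ADD r2<-Add2 | r0:8,r1:4,r2:Add2,r3:9
c3: CDB Add1=12; issue ADD r0<-Add1 | r0:Add1,r1:4,r2:Add2,r3:9
c4: stall | r0:Add1,r1:4,r2:Add2,r3:9
c5: CDB Add1=17; issue ADD r2<-Add1 | r0:17,r1:4,r2:Add1,r3:9
c6: CDB Add2=16; issue ADD r0<-Add2 | r0:Add2,r1:4,r2:Add1,r3:9
c7: stall | r0:Add2,r1:4,r2:Add1,r3:9
c8: CDB Add1=32; issue ADD r2<-Add1 | r0:Add2,r1:4,r2:Add1,r3:9
c9: CDB Add2=8; issue SUB r3<-Add2 | r0:8,r1:4,r2:Add1,r3:Add2
c10: issue MUL r2<-Mul1 | r0:8,r1:4,r2:Mul1,r3:Add2
c11: CDB Add1=16; issue SUB r2<-Add1 | r0:8,r1:4,r2:Add1,r3:Add2
c12: CDB Add2=1 | r0:8,r1:4,r2:Add1,r3:1
c13: - | r0:8,r1:4,r2:Add1,r3:1
c14: CDB Mul1=32 | r0:8,r1:4,r2:Add1,r3:1
c15: - | r0:8,r1:4,r2:Add1,r3:1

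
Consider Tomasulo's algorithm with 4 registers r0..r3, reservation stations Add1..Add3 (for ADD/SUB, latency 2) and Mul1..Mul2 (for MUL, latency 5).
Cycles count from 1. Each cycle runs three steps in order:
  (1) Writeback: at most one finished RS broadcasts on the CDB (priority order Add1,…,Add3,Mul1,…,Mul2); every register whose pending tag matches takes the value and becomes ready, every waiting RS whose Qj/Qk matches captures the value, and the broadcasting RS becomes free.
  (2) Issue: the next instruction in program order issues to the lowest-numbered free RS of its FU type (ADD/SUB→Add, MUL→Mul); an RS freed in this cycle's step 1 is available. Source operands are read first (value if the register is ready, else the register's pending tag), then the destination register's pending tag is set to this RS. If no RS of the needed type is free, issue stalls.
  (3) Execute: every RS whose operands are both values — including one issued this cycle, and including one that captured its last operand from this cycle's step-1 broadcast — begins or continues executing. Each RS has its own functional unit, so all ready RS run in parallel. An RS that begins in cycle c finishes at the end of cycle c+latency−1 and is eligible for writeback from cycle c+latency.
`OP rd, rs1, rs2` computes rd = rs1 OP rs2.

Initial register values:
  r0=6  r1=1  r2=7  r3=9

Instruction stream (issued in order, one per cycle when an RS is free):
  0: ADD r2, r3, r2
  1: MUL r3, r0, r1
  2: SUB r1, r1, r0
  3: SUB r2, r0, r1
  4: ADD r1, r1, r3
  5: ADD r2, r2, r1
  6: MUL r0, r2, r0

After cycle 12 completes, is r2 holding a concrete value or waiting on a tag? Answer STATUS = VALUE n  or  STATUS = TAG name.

STATUS = VALUE 12

cycle 1: issue ADD r2<-Add1 // r0:6,r1:1,r2:Add1,r3:9
cycle 2: issue MUL r3<-Mul1 // r0:6,r1:1,r2:Add1,r3:Mul1
cycle 3: CDB Add1=16; issue SUB r1<-Add1 // r0:6,r1:Add1,r2:16,r3:Mul1
cycle 4: issue SUB r2<-Add2 // r0:6,r1:Add1,r2:Add2,r3:Mul1
cycle 5: CDB Add1=-5; issue ADD r1<-Add1 // r0:6,r1:Add1,r2:Add2,r3:Mul1
cycle 6: issue ADD r2<-Add3 // r0:6,r1:Add1,r2:Add3,r3:Mul1
cycle 7: CDB Add2=11; issue MUL r0<-Mul2 // r0:Mul2,r1:Add1,r2:Add3,r3:Mul1
cycle 8: CDB Mul1=6 // r0:Mul2,r1:Add1,r2:Add3,r3:6
cycle 9: - // r0:Mul2,r1:Add1,r2:Add3,r3:6
cycle 10: CDB Add1=1 // r0:Mul2,r1:1,r2:Add3,r3:6
cycle 11: - // r0:Mul2,r1:1,r2:Add3,r3:6
cycle 12: CDB Add3=12 // r0:Mul2,r1:1,r2:12,r3:6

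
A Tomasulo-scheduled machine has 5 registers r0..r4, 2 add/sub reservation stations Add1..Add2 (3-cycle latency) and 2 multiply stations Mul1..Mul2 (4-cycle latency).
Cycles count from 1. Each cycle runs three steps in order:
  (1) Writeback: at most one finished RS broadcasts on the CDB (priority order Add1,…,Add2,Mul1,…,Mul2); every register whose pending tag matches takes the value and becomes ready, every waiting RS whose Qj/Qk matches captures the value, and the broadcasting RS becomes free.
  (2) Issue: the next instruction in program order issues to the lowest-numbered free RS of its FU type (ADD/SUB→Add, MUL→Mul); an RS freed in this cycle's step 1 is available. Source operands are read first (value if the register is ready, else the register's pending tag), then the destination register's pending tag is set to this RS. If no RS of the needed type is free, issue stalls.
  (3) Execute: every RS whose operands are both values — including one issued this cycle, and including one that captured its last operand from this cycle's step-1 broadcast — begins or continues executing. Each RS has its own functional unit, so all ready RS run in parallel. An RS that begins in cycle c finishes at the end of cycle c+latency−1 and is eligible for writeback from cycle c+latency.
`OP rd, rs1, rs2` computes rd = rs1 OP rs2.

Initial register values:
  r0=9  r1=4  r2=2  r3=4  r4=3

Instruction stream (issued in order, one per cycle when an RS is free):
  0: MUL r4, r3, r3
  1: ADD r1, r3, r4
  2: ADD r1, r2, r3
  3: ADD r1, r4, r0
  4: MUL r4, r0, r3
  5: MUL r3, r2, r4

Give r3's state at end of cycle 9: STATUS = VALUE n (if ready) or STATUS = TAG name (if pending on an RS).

STATUS = TAG Mul2

c1: issue MUL r4<-Mul1 | r0:9,r1:4,r2:2,r3:4,r4:Mul1
c2: issue ADD r1<-Add1 | r0:9,r1:Add1,r2:2,r3:4,r4:Mul1
c3: issue ADD r1<-Add2 | r0:9,r1:Add2,r2:2,r3:4,r4:Mul1
c4: stall | r0:9,r1:Add2,r2:2,r3:4,r4:Mul1
c5: CDB Mul1=16; stall | r0:9,r1:Add2,r2:2,r3:4,r4:16
c6: CDB Add2=6; issue ADD r1<-Add2 | r0:9,r1:Add2,r2:2,r3:4,r4:16
c7: issue MUL r4<-Mul1 | r0:9,r1:Add2,r2:2,r3:4,r4:Mul1
c8: CDB Add1=20; issue MUL r3<-Mul2 | r0:9,r1:Add2,r2:2,r3:Mul2,r4:Mul1
c9: CDB Add2=25 | r0:9,r1:25,r2:2,r3:Mul2,r4:Mul1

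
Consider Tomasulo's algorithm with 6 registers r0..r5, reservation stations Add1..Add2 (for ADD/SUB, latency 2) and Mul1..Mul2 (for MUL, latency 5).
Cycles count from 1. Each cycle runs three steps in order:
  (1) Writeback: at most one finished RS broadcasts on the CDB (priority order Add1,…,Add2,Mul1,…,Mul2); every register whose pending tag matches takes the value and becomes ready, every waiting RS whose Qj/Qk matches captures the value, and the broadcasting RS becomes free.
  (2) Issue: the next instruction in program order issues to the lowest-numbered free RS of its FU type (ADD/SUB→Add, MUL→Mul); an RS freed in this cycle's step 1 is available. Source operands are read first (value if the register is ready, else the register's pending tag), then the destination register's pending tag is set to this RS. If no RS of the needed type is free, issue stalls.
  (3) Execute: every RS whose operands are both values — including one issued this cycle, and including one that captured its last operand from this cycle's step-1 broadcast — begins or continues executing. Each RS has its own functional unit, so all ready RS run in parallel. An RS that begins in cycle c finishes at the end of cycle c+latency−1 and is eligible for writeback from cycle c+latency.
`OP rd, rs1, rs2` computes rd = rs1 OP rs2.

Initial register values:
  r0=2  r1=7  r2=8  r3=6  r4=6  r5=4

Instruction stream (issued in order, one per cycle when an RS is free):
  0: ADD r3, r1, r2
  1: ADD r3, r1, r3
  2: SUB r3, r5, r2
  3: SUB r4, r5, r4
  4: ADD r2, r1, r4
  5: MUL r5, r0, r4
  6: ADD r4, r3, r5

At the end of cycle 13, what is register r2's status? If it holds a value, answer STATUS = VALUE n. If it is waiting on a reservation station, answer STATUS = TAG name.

STATUS = VALUE 5

c1: issue ADD r3<-Add1 | r0:2,r1:7,r2:8,r3:Add1,r4:6,r5:4
c2: issue ADD r3<-Add2 | r0:2,r1:7,r2:8,r3:Add2,r4:6,r5:4
c3: CDB Add1=15; issue SUB r3<-Add1 | r0:2,r1:7,r2:8,r3:Add1,r4:6,r5:4
c4: stall | r0:2,r1:7,r2:8,r3:Add1,r4:6,r5:4
c5: CDB Add1=-4; issue SUB r4<-Add1 | r0:2,r1:7,r2:8,r3:-4,r4:Add1,r5:4
c6: CDB Add2=22; issue ADD r2<-Add2 | r0:2,r1:7,r2:Add2,r3:-4,r4:Add1,r5:4
c7: CDB Add1=-2; issue MUL r5<-Mul1 | r0:2,r1:7,r2:Add2,r3:-4,r4:-2,r5:Mul1
c8: issue ADD r4<-Add1 | r0:2,r1:7,r2:Add2,r3:-4,r4:Add1,r5:Mul1
c9: CDB Add2=5 | r0:2,r1:7,r2:5,r3:-4,r4:Add1,r5:Mul1
c10: - | r0:2,r1:7,r2:5,r3:-4,r4:Add1,r5:Mul1
c11: - | r0:2,r1:7,r2:5,r3:-4,r4:Add1,r5:Mul1
c12: CDB Mul1=-4 | r0:2,r1:7,r2:5,r3:-4,r4:Add1,r5:-4
c13: - | r0:2,r1:7,r2:5,r3:-4,r4:Add1,r5:-4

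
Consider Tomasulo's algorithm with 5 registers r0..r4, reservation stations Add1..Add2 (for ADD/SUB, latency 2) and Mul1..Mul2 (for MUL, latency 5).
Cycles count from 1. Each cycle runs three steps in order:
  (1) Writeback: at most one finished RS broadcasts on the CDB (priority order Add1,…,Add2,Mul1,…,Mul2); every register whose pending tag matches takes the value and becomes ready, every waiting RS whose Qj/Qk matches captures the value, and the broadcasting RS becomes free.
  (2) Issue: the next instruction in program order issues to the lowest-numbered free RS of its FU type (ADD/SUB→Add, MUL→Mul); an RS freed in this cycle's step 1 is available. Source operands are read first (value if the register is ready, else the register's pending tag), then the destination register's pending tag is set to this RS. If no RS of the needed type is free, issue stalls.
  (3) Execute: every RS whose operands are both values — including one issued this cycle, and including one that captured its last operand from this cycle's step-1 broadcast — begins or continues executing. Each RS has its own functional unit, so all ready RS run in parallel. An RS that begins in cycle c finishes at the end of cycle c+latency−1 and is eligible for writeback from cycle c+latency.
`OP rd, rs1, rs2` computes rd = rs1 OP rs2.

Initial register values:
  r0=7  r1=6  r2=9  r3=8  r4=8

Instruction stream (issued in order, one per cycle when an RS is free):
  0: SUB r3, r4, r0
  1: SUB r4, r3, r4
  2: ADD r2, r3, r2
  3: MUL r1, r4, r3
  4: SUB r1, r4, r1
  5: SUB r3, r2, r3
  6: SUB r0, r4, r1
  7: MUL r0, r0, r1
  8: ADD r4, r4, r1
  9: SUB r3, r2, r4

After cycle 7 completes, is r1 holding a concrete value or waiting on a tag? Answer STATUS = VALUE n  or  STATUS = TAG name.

STATUS = TAG Add1

cycle 1: issue SUB r3<-Add1 // r0:7,r1:6,r2:9,r3:Add1,r4:8
cycle 2: issue SUB r4<-Add2 // r0:7,r1:6,r2:9,r3:Add1,r4:Add2
cycle 3: CDB Add1=1; issue ADD r2<-Add1 // r0:7,r1:6,r2:Add1,r3:1,r4:Add2
cycle 4: issue MUL r1<-Mul1 // r0:7,r1:Mul1,r2:Add1,r3:1,r4:Add2
cycle 5: CDB Add1=10; issue SUB r1<-Add1 // r0:7,r1:Add1,r2:10,r3:1,r4:Add2
cycle 6: CDB Add2=-7; issue SUB r3<-Add2 // r0:7,r1:Add1,r2:10,r3:Add2,r4:-7
cycle 7: stall // r0:7,r1:Add1,r2:10,r3:Add2,r4:-7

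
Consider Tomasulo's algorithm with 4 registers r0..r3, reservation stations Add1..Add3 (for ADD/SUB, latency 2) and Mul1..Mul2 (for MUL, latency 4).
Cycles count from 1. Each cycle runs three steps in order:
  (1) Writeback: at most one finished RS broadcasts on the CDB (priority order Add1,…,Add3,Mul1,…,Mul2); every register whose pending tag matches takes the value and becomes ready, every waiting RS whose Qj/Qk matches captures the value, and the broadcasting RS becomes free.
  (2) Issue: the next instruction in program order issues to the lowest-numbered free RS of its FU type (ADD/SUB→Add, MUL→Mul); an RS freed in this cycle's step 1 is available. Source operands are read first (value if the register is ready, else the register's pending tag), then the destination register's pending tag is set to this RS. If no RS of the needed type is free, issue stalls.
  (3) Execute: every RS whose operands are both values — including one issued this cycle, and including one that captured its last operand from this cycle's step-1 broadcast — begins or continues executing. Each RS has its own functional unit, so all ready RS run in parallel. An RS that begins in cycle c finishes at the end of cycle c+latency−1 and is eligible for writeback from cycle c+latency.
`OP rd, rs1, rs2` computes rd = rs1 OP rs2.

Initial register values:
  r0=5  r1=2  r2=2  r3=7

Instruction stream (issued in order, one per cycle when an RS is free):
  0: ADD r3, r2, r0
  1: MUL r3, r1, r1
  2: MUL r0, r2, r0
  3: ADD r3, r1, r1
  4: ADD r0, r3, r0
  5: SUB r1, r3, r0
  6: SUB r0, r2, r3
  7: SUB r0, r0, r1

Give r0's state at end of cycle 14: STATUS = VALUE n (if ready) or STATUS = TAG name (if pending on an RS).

STATUS = VALUE 8

c1: issue ADD r3<-Add1 | r0:5,r1:2,r2:2,r3:Add1
c2: issue MUL r3<-Mul1 | r0:5,r1:2,r2:2,r3:Mul1
c3: CDB Add1=7; issue MUL r0<-Mul2 | r0:Mul2,r1:2,r2:2,r3:Mul1
c4: issue ADD r3<-Add1 | r0:Mul2,r1:2,r2:2,r3:Add1
c5: issue ADD r0<-Add2 | r0:Add2,r1:2,r2:2,r3:Add1
c6: CDB Add1=4; issue SUB r1<-Add1 | r0:Add2,r1:Add1,r2:2,r3:4
c7: CDB Mul1=4; issue SUB r0<-Add3 | r0:Add3,r1:Add1,r2:2,r3:4
c8: CDB Mul2=10; stall | r0:Add3,r1:Add1,r2:2,r3:4
c9: CDB Add3=-2; issue SUB r0<-Add3 | r0:Add3,r1:Add1,r2:2,r3:4
c10: CDB Add2=14 | r0:Add3,r1:Add1,r2:2,r3:4
c11: - | r0:Add3,r1:Add1,r2:2,r3:4
c12: CDB Add1=-10 | r0:Add3,r1:-10,r2:2,r3:4
c13: - | r0:Add3,r1:-10,r2:2,r3:4
c14: CDB Add3=8 | r0:8,r1:-10,r2:2,r3:4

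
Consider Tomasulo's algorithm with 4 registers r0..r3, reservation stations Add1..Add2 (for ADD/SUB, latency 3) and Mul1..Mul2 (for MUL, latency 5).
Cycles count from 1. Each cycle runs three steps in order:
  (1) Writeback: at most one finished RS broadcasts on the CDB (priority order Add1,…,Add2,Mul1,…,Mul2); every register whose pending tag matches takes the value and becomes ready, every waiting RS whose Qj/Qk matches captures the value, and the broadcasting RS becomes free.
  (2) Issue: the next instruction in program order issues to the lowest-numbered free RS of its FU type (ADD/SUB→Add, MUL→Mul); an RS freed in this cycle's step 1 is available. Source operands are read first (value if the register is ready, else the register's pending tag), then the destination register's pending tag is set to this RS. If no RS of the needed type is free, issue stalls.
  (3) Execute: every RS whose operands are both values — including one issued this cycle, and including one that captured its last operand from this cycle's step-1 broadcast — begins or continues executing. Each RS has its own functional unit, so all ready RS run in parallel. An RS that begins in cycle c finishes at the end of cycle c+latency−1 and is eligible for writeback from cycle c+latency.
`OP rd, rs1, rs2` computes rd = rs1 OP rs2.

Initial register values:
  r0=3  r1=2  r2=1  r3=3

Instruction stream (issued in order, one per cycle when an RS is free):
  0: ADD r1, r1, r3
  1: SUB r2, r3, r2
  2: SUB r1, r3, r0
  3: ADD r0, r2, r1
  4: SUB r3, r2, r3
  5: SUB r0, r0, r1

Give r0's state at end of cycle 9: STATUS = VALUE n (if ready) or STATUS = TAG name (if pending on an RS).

STATUS = TAG Add2

c1: issue ADD r1<-Add1 | r0:3,r1:Add1,r2:1,r3:3
c2: issue SUB r2<-Add2 | r0:3,r1:Add1,r2:Add2,r3:3
c3: stall | r0:3,r1:Add1,r2:Add2,r3:3
c4: CDB Add1=5; issue SUB r1<-Add1 | r0:3,r1:Add1,r2:Add2,r3:3
c5: CDB Add2=2; issue ADD r0<-Add2 | r0:Add2,r1:Add1,r2:2,r3:3
c6: stall | r0:Add2,r1:Add1,r2:2,r3:3
c7: CDB Add1=0; issue SUB r3<-Add1 | r0:Add2,r1:0,r2:2,r3:Add1
c8: stall | r0:Add2,r1:0,r2:2,r3:Add1
c9: stall | r0:Add2,r1:0,r2:2,r3:Add1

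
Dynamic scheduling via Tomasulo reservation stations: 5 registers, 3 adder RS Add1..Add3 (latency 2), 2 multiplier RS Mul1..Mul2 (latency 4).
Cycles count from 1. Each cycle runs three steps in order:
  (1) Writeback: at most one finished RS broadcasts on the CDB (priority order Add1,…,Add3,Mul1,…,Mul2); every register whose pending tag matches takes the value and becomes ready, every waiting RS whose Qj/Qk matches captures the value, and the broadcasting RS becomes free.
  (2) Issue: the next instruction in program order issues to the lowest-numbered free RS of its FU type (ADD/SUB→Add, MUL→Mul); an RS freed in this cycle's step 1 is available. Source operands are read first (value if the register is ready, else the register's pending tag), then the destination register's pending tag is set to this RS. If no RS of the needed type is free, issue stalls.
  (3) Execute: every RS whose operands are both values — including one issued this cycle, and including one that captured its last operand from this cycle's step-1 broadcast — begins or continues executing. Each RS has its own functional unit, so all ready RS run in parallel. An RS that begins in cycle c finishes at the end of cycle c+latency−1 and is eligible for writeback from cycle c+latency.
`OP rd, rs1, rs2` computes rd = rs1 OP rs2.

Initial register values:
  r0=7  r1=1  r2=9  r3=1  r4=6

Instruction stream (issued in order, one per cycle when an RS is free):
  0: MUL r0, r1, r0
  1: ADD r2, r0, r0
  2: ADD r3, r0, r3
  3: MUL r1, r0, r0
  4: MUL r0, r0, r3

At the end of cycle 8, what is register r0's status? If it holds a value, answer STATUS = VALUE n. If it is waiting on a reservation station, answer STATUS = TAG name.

  c1: issue MUL r0<-Mul1  regs: r0:Mul1,r1:1,r2:9,r3:1,r4:6
  c2: issue ADD r2<-Add1  regs: r0:Mul1,r1:1,r2:Add1,r3:1,r4:6
  c3: issue ADD r3<-Add2  regs: r0:Mul1,r1:1,r2:Add1,r3:Add2,r4:6
  c4: issue MUL r1<-Mul2  regs: r0:Mul1,r1:Mul2,r2:Add1,r3:Add2,r4:6
  c5: CDB Mul1=7; issue MUL r0<-Mul1  regs: r0:Mul1,r1:Mul2,r2:Add1,r3:Add2,r4:6
  c6: -  regs: r0:Mul1,r1:Mul2,r2:Add1,r3:Add2,r4:6
  c7: CDB Add1=14  regs: r0:Mul1,r1:Mul2,r2:14,r3:Add2,r4:6
  c8: CDB Add2=8  regs: r0:Mul1,r1:Mul2,r2:14,r3:8,r4:6

STATUS = TAG Mul1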